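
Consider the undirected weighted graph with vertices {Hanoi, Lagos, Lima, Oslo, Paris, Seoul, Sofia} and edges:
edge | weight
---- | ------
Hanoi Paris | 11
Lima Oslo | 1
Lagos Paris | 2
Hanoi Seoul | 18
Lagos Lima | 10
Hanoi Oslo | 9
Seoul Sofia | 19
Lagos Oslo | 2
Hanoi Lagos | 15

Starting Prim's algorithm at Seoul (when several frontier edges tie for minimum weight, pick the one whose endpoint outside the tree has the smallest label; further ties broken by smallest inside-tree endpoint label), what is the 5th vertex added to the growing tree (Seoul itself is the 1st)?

Prim's algorithm from Seoul:
Step 1: cheapest edge leaving the tree is Hanoi Seoul (18); add Hanoi.
Step 2: cheapest edge leaving the tree is Hanoi Oslo (9); add Oslo.
Step 3: cheapest edge leaving the tree is Lima Oslo (1); add Lima.
Step 4: cheapest edge leaving the tree is Lagos Oslo (2); add Lagos.
Step 5: cheapest edge leaving the tree is Lagos Paris (2); add Paris.
Step 6: cheapest edge leaving the tree is Seoul Sofia (19); add Sofia.
Vertex order: Seoul, Hanoi, Oslo, Lima, Lagos, Paris, Sofia. The 5th vertex is Lagos.

Lagos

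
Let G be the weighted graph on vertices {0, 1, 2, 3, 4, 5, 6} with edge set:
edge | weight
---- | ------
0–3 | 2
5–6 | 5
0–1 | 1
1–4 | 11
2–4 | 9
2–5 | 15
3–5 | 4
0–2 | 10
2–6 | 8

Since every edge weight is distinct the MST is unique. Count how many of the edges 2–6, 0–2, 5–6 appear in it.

Kruskal's algorithm — process edges by increasing weight (ties by edge label):
0–1 (1): add. Components now {0,1} {2} {3} {4} {5} {6}
0–3 (2): add. Components now {0,1,3} {2} {4} {5} {6}
3–5 (4): add. Components now {0,1,3,5} {2} {4} {6}
5–6 (5): add. Components now {0,1,3,5,6} {2} {4}
2–6 (8): add. Components now {0,1,2,3,5,6} {4}
2–4 (9): add. Components now {0,1,2,3,4,5,6}
MST edge set: {0–1, 0–3, 3–5, 5–6, 2–6, 2–4}.
Of the listed edges, {2–6, 5–6} are in the MST → 2.

2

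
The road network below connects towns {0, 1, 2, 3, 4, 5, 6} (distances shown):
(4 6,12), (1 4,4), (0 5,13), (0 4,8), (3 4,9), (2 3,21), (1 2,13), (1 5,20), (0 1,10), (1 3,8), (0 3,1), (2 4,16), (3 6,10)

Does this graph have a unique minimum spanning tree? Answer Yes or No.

Sort edges by weight, then run Kruskal:
0 3 (1): add — endpoints in different components.
1 4 (4): add — endpoints in different components.
0 4 (8): add — endpoints in different components.
1 3 (8): skip — 1 and 3 already connected.
3 4 (9): skip — 3 and 4 already connected.
0 1 (10): skip — 0 and 1 already connected.
3 6 (10): add — endpoints in different components.
4 6 (12): skip — 4 and 6 already connected.
0 5 (13): add — endpoints in different components.
1 2 (13): add — endpoints in different components.
Non-tree edge 1 3 has weight 8, equal to the heaviest edge on its tree cycle — swapping gives another MST of the same weight. Not unique.

No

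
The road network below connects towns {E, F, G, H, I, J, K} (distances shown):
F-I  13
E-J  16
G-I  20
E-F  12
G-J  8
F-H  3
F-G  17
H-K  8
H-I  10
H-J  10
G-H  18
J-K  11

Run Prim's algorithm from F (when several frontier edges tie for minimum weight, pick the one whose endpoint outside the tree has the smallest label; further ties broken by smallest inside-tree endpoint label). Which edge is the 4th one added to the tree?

Prim's algorithm from F:
Step 1: frontier [F-H 3, E-F 12, F-I 13, F-G 17] → take F-H (3); add H.
Step 2: frontier [E-F 12, F-I 13, F-G 17, H-K 8, H-I 10, H-J 10, G-H 18] → take H-K (8); add K.
Step 3: frontier [E-F 12, F-I 13, F-G 17, H-I 10, H-J 10, G-H 18, J-K 11] → take H-I (10); add I.
Step 4: frontier [E-F 12, F-G 17, H-J 10, G-H 18, G-I 20, J-K 11] → take H-J (10); add J.
Step 5: frontier [E-F 12, F-G 17, G-H 18, G-I 20, G-J 8, E-J 16] → take G-J (8); add G.
Step 6: frontier [E-F 12, E-J 16] → take E-F (12); add E.
The 4th edge added is H-J.

H-J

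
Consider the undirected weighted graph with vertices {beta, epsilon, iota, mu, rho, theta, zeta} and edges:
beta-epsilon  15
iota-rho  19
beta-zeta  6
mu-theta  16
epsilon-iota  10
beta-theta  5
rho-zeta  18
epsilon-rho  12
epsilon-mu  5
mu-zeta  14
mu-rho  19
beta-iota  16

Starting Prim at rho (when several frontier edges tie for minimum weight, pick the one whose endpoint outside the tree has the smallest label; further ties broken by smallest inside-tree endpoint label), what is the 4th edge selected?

Prim's algorithm from rho:
Step 1: cheapest edge leaving the tree is epsilon-rho (12); add epsilon.
Step 2: cheapest edge leaving the tree is epsilon-mu (5); add mu.
Step 3: cheapest edge leaving the tree is epsilon-iota (10); add iota.
Step 4: cheapest edge leaving the tree is mu-zeta (14); add zeta.
Step 5: cheapest edge leaving the tree is beta-zeta (6); add beta.
Step 6: cheapest edge leaving the tree is beta-theta (5); add theta.
The 4th edge added is mu-zeta.

mu-zeta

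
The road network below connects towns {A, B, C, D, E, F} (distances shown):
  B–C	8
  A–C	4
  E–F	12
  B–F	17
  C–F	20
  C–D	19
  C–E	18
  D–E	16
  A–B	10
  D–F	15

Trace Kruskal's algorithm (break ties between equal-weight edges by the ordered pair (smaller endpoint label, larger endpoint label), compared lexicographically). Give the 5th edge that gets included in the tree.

B-F

Kruskal's algorithm — process edges by increasing weight (ties by edge label):
A–C (4): add. Components now {A,C} {B} {D} {E} {F}
B–C (8): add. Components now {A,B,C} {D} {E} {F}
A–B (10): skip — A and B already connected.
E–F (12): add. Components now {A,B,C} {D} {E,F}
D–F (15): add. Components now {A,B,C} {D,E,F}
D–E (16): skip — D and E already connected.
B–F (17): add. Components now {A,B,C,D,E,F}
The 5th edge added is B–F.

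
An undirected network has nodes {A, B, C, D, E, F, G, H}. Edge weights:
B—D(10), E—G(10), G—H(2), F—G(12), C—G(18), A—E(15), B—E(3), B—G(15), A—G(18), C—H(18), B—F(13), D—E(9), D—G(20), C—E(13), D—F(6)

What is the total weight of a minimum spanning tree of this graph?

58

Kruskal: consider edges lightest-first.
G—H (2): add — endpoints in different components.
B—E (3): add — endpoints in different components.
D—F (6): add — endpoints in different components.
D—E (9): add — endpoints in different components.
B—D (10): skip — B and D already connected.
E—G (10): add — endpoints in different components.
F—G (12): skip — F and G already connected.
B—F (13): skip — B and F already connected.
C—E (13): add — endpoints in different components.
A—E (15): add — endpoints in different components.
MST edges: G—H, B—E, D—F, D—E, E—G, C—E, A—E; total weight 2+3+6+9+10+13+15 = 58.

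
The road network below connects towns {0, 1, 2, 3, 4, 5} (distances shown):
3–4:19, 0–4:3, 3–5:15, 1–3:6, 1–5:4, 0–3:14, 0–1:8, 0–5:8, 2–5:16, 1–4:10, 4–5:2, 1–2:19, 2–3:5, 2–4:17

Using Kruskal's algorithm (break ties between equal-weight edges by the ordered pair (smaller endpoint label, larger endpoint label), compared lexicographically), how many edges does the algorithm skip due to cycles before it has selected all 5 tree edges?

Kruskal: consider edges lightest-first.
4–5 (2): add — endpoints in different components.
0–4 (3): add — endpoints in different components.
1–5 (4): add — endpoints in different components.
2–3 (5): add — endpoints in different components.
1–3 (6): add — endpoints in different components.
Edges rejected before the tree was complete: 0.

0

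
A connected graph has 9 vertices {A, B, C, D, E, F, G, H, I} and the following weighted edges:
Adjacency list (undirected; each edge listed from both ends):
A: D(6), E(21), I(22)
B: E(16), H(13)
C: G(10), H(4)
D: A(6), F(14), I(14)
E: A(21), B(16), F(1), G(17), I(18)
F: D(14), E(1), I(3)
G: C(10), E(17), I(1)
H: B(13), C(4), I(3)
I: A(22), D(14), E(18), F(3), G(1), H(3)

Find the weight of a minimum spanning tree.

Kruskal's algorithm — process edges by increasing weight (ties by edge label):
E-F (1): add — endpoints in different components.
G-I (1): add — endpoints in different components.
F-I (3): add — endpoints in different components.
H-I (3): add — endpoints in different components.
C-H (4): add — endpoints in different components.
A-D (6): add — endpoints in different components.
C-G (10): skip — C and G already connected.
B-H (13): add — endpoints in different components.
D-F (14): add — endpoints in different components.
MST edges: E-F, G-I, F-I, H-I, C-H, A-D, B-H, D-F; total weight 1+1+3+3+4+6+13+14 = 45.

45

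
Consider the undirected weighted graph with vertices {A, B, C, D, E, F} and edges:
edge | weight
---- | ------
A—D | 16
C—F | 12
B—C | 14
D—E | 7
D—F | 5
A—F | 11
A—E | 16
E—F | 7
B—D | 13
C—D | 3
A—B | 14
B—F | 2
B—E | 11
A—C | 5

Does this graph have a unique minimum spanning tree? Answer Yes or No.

Sort edges by weight, then run Kruskal:
B—F (2): add. Components now {A} {B,F} {C} {D} {E}
C—D (3): add. Components now {A} {B,F} {C,D} {E}
A—C (5): add. Components now {A,C,D} {B,F} {E}
D—F (5): add. Components now {A,B,C,D,F} {E}
D—E (7): add. Components now {A,B,C,D,E,F}
Non-tree edge E—F has weight 7, equal to the heaviest edge on its tree cycle — swapping gives another MST of the same weight. Not unique.

No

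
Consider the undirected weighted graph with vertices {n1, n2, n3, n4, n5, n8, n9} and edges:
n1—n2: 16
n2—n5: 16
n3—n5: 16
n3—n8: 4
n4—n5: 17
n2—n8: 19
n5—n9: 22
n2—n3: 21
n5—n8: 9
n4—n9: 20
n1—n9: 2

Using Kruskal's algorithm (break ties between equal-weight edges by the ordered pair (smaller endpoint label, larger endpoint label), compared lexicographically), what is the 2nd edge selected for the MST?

Kruskal: consider edges lightest-first.
n1—n9 (2): add — endpoints in different components.
n3—n8 (4): add — endpoints in different components.
n5—n8 (9): add — endpoints in different components.
n1—n2 (16): add — endpoints in different components.
n2—n5 (16): add — endpoints in different components.
n3—n5 (16): skip — n5 and n3 already connected.
n4—n5 (17): add — endpoints in different components.
The 2nd edge added is n3—n8.

n3-n8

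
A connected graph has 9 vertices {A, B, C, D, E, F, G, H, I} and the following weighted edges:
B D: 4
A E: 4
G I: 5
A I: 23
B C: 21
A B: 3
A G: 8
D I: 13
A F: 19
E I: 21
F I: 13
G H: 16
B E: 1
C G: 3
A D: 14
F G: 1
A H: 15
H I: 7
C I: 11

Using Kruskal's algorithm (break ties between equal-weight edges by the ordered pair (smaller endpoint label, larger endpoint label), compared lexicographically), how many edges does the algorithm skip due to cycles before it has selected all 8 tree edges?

1

Kruskal's algorithm — process edges by increasing weight (ties by edge label):
B E (1): add — endpoints in different components.
F G (1): add — endpoints in different components.
A B (3): add — endpoints in different components.
C G (3): add — endpoints in different components.
A E (4): skip — A and E already connected.
B D (4): add — endpoints in different components.
G I (5): add — endpoints in different components.
H I (7): add — endpoints in different components.
A G (8): add — endpoints in different components.
Edges rejected before the tree was complete: 1.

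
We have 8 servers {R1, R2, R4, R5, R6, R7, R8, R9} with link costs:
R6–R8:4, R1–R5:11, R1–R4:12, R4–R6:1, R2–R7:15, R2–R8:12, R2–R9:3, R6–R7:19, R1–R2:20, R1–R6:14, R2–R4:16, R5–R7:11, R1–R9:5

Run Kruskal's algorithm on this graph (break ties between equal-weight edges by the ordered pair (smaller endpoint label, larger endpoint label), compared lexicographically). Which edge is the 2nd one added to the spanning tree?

R2-R9

Sort edges by weight, then run Kruskal:
R4–R6 (1): add — endpoints in different components.
R2–R9 (3): add — endpoints in different components.
R6–R8 (4): add — endpoints in different components.
R1–R9 (5): add — endpoints in different components.
R1–R5 (11): add — endpoints in different components.
R5–R7 (11): add — endpoints in different components.
R1–R4 (12): add — endpoints in different components.
The 2nd edge added is R2–R9.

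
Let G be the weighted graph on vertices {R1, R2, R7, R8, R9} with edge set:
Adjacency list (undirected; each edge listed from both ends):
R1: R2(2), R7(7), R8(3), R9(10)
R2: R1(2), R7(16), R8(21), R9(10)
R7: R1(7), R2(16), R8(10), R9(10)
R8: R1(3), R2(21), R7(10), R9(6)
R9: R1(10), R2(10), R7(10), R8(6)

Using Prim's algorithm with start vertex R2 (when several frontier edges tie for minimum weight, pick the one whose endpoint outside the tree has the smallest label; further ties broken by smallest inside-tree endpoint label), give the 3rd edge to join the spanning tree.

Grow the tree from R2 using Prim:
Step 1: cheapest edge leaving the tree is R1-R2 (2); add R1.
Step 2: cheapest edge leaving the tree is R1-R8 (3); add R8.
Step 3: cheapest edge leaving the tree is R8-R9 (6); add R9.
Step 4: cheapest edge leaving the tree is R1-R7 (7); add R7.
The 3rd edge added is R8-R9.

R8-R9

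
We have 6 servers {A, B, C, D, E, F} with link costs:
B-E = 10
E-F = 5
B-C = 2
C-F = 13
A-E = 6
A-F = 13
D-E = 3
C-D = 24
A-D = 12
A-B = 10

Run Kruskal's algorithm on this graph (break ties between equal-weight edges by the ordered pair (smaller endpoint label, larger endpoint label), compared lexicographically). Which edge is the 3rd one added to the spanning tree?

Kruskal: consider edges lightest-first.
B-C (2): add. Components now {A} {B,C} {D} {E} {F}
D-E (3): add. Components now {A} {B,C} {D,E} {F}
E-F (5): add. Components now {A} {B,C} {D,E,F}
A-E (6): add. Components now {A,D,E,F} {B,C}
A-B (10): add. Components now {A,B,C,D,E,F}
The 3rd edge added is E-F.

E-F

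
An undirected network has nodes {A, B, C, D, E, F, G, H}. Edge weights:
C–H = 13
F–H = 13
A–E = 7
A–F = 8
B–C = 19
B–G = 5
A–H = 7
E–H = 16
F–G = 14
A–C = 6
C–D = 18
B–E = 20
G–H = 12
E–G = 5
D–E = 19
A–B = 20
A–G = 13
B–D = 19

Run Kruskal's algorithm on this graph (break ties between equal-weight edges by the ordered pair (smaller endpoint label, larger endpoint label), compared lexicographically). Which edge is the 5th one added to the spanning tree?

Kruskal's algorithm — process edges by increasing weight (ties by edge label):
B–G (5): add — endpoints in different components.
E–G (5): add — endpoints in different components.
A–C (6): add — endpoints in different components.
A–E (7): add — endpoints in different components.
A–H (7): add — endpoints in different components.
A–F (8): add — endpoints in different components.
G–H (12): skip — G and H already connected.
A–G (13): skip — A and G already connected.
C–H (13): skip — C and H already connected.
F–H (13): skip — F and H already connected.
F–G (14): skip — F and G already connected.
E–H (16): skip — E and H already connected.
C–D (18): add — endpoints in different components.
The 5th edge added is A–H.

A-H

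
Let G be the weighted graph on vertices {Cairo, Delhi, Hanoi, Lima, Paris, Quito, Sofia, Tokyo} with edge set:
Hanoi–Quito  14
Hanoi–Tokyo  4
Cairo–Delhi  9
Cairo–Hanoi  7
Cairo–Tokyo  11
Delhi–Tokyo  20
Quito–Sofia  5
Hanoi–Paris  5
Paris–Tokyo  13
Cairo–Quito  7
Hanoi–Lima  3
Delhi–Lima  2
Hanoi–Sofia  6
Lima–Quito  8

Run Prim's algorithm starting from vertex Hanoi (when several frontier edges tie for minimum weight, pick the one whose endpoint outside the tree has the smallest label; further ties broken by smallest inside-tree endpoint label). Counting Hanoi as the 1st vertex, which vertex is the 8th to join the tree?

Cairo

Prim, starting at Hanoi.
Step 1: frontier [Hanoi–Lima 3, Hanoi–Tokyo 4, Hanoi–Paris 5, Hanoi–Sofia 6, Cairo–Hanoi 7, Hanoi–Quito 14] → take Hanoi–Lima (3); add Lima.
Step 2: frontier [Hanoi–Tokyo 4, Hanoi–Paris 5, Hanoi–Sofia 6, Cairo–Hanoi 7, Hanoi–Quito 14, Delhi–Lima 2, Lima–Quito 8] → take Delhi–Lima (2); add Delhi.
Step 3: frontier [Cairo–Delhi 9, Delhi–Tokyo 20, Hanoi–Tokyo 4, Hanoi–Paris 5, Hanoi–Sofia 6, Cairo–Hanoi 7, Hanoi–Quito 14, Lima–Quito 8] → take Hanoi–Tokyo (4); add Tokyo.
Step 4: frontier [Cairo–Delhi 9, Hanoi–Paris 5, Hanoi–Sofia 6, Cairo–Hanoi 7, Hanoi–Quito 14, Lima–Quito 8, Cairo–Tokyo 11, Paris–Tokyo 13] → take Hanoi–Paris (5); add Paris.
Step 5: frontier [Cairo–Delhi 9, Hanoi–Sofia 6, Cairo–Hanoi 7, Hanoi–Quito 14, Lima–Quito 8, Cairo–Tokyo 11] → take Hanoi–Sofia (6); add Sofia.
Step 6: frontier [Cairo–Delhi 9, Cairo–Hanoi 7, Hanoi–Quito 14, Lima–Quito 8, Quito–Sofia 5, Cairo–Tokyo 11] → take Quito–Sofia (5); add Quito.
Step 7: frontier [Cairo–Delhi 9, Cairo–Hanoi 7, Cairo–Quito 7, Cairo–Tokyo 11] → take Cairo–Hanoi (7); add Cairo.
Vertex order: Hanoi, Lima, Delhi, Tokyo, Paris, Sofia, Quito, Cairo. The 8th vertex is Cairo.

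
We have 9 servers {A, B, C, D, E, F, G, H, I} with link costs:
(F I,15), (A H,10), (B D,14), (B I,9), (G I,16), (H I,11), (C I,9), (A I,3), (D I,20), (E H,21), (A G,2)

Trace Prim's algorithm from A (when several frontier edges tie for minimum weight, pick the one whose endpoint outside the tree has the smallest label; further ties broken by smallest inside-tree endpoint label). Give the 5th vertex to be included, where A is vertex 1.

Grow the tree from A using Prim:
Step 1: cheapest edge leaving the tree is A G (2); add G.
Step 2: cheapest edge leaving the tree is A I (3); add I.
Step 3: cheapest edge leaving the tree is B I (9); add B.
Step 4: cheapest edge leaving the tree is C I (9); add C.
Step 5: cheapest edge leaving the tree is A H (10); add H.
Step 6: cheapest edge leaving the tree is B D (14); add D.
Step 7: cheapest edge leaving the tree is F I (15); add F.
Step 8: cheapest edge leaving the tree is E H (21); add E.
Vertex order: A, G, I, B, C, H, D, F, E. The 5th vertex is C.

C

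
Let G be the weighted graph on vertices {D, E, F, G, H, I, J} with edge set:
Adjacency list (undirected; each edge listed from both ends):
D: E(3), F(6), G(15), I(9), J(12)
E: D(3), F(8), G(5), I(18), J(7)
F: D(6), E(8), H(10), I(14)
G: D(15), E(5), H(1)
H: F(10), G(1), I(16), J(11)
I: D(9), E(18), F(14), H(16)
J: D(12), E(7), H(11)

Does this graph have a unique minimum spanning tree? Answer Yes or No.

Yes

Kruskal: consider edges lightest-first.
G–H (1): add. Components now {D} {E} {F} {G,H} {I} {J}
D–E (3): add. Components now {D,E} {F} {G,H} {I} {J}
E–G (5): add. Components now {D,E,G,H} {F} {I} {J}
D–F (6): add. Components now {D,E,F,G,H} {I} {J}
E–J (7): add. Components now {D,E,F,G,H,J} {I}
E–F (8): skip — E and F already connected.
D–I (9): add. Components now {D,E,F,G,H,I,J}
Every non-tree edge has weight strictly greater than the heaviest edge on the tree path between its endpoints, so the MST is unique.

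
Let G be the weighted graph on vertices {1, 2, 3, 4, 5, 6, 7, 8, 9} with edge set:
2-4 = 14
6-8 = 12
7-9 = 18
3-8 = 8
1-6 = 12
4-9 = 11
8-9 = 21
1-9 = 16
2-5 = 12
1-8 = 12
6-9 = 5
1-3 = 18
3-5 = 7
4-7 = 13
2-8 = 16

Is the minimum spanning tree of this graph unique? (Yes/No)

Kruskal: consider edges lightest-first.
6-9 (5): add — endpoints in different components.
3-5 (7): add — endpoints in different components.
3-8 (8): add — endpoints in different components.
4-9 (11): add — endpoints in different components.
1-6 (12): add — endpoints in different components.
1-8 (12): add — endpoints in different components.
2-5 (12): add — endpoints in different components.
6-8 (12): skip — 6 and 8 already connected.
4-7 (13): add — endpoints in different components.
Non-tree edge 6-8 has weight 12, equal to the heaviest edge on its tree cycle — swapping gives another MST of the same weight. Not unique.

No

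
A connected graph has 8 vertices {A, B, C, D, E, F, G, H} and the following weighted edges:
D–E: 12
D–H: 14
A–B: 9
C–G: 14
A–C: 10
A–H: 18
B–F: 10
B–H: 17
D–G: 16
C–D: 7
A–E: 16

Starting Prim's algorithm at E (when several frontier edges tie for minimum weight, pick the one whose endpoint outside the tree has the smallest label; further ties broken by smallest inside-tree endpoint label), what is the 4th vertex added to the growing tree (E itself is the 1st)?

Prim, starting at E.
Step 1: cheapest edge leaving the tree is D–E (12); add D.
Step 2: cheapest edge leaving the tree is C–D (7); add C.
Step 3: cheapest edge leaving the tree is A–C (10); add A.
Step 4: cheapest edge leaving the tree is A–B (9); add B.
Step 5: cheapest edge leaving the tree is B–F (10); add F.
Step 6: cheapest edge leaving the tree is C–G (14); add G.
Step 7: cheapest edge leaving the tree is D–H (14); add H.
Vertex order: E, D, C, A, B, F, G, H. The 4th vertex is A.

A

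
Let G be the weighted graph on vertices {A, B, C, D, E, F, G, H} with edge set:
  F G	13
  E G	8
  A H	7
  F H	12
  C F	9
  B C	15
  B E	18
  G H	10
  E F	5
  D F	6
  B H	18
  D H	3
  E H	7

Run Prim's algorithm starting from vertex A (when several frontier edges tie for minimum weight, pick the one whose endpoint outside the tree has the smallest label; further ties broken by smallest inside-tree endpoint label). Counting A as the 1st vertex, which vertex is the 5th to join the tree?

Prim's algorithm from A:
Step 1: cheapest edge leaving the tree is A H (7); add H.
Step 2: cheapest edge leaving the tree is D H (3); add D.
Step 3: cheapest edge leaving the tree is D F (6); add F.
Step 4: cheapest edge leaving the tree is E F (5); add E.
Step 5: cheapest edge leaving the tree is E G (8); add G.
Step 6: cheapest edge leaving the tree is C F (9); add C.
Step 7: cheapest edge leaving the tree is B C (15); add B.
Vertex order: A, H, D, F, E, G, C, B. The 5th vertex is E.

E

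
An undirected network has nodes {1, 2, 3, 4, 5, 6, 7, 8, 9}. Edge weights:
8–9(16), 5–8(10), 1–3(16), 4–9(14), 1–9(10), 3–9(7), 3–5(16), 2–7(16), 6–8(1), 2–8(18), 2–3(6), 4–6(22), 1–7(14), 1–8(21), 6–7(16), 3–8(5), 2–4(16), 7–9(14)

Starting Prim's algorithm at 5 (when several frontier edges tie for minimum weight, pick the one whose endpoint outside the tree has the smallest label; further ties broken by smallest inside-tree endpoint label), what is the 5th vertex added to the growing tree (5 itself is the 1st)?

2

Grow the tree from 5 using Prim:
Step 1: cheapest edge leaving the tree is 5–8 (10); add 8.
Step 2: cheapest edge leaving the tree is 6–8 (1); add 6.
Step 3: cheapest edge leaving the tree is 3–8 (5); add 3.
Step 4: cheapest edge leaving the tree is 2–3 (6); add 2.
Step 5: cheapest edge leaving the tree is 3–9 (7); add 9.
Step 6: cheapest edge leaving the tree is 1–9 (10); add 1.
Step 7: cheapest edge leaving the tree is 4–9 (14); add 4.
Step 8: cheapest edge leaving the tree is 1–7 (14); add 7.
Vertex order: 5, 8, 6, 3, 2, 9, 1, 4, 7. The 5th vertex is 2.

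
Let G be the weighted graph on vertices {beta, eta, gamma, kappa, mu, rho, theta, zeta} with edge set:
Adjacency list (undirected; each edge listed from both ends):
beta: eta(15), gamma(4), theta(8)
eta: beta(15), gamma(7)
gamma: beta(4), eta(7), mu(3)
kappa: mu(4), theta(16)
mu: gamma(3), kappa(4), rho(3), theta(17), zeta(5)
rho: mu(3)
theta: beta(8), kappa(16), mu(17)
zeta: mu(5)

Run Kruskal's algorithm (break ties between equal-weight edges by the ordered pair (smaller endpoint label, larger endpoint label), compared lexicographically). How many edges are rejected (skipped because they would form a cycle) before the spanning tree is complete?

0

Sort edges by weight, then run Kruskal:
gamma mu (3): add — endpoints in different components.
mu rho (3): add — endpoints in different components.
beta gamma (4): add — endpoints in different components.
kappa mu (4): add — endpoints in different components.
mu zeta (5): add — endpoints in different components.
eta gamma (7): add — endpoints in different components.
beta theta (8): add — endpoints in different components.
Edges rejected before the tree was complete: 0.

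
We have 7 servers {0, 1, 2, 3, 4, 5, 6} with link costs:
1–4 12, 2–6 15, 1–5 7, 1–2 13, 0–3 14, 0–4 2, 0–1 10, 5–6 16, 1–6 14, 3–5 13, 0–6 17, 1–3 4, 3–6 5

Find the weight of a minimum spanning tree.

Grow the tree from 0 using Prim:
Step 1: cheapest edge leaving the tree is 0–4 (2); add 4.
Step 2: cheapest edge leaving the tree is 0–1 (10); add 1.
Step 3: cheapest edge leaving the tree is 1–3 (4); add 3.
Step 4: cheapest edge leaving the tree is 3–6 (5); add 6.
Step 5: cheapest edge leaving the tree is 1–5 (7); add 5.
Step 6: cheapest edge leaving the tree is 1–2 (13); add 2.
MST edges: 0–4, 0–1, 1–3, 3–6, 1–5, 1–2; total weight 2+10+4+5+7+13 = 41.

41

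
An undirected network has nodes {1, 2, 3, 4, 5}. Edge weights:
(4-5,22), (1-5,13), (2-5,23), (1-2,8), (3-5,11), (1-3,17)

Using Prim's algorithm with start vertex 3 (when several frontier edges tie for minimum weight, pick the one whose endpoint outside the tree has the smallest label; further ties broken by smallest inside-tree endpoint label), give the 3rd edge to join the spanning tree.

Prim, starting at 3.
Step 1: frontier [3-5 11, 1-3 17] → take 3-5 (11); add 5.
Step 2: frontier [1-3 17, 1-5 13, 4-5 22, 2-5 23] → take 1-5 (13); add 1.
Step 3: frontier [1-2 8, 4-5 22, 2-5 23] → take 1-2 (8); add 2.
Step 4: frontier [4-5 22] → take 4-5 (22); add 4.
The 3rd edge added is 1-2.

1-2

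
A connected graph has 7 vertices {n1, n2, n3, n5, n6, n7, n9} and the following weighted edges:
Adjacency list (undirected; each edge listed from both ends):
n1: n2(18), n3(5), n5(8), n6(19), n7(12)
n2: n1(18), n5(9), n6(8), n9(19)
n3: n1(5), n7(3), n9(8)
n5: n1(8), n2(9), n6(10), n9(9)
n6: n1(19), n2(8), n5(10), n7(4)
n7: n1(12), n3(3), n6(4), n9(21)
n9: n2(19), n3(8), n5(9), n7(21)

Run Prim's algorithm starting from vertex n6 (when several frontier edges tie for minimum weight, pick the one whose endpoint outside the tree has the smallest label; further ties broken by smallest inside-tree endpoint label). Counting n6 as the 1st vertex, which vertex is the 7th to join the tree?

Grow the tree from n6 using Prim:
Step 1: cheapest edge leaving the tree is n6–n7 (4); add n7.
Step 2: cheapest edge leaving the tree is n3–n7 (3); add n3.
Step 3: cheapest edge leaving the tree is n1–n3 (5); add n1.
Step 4: cheapest edge leaving the tree is n2–n6 (8); add n2.
Step 5: cheapest edge leaving the tree is n1–n5 (8); add n5.
Step 6: cheapest edge leaving the tree is n3–n9 (8); add n9.
Vertex order: n6, n7, n3, n1, n2, n5, n9. The 7th vertex is n9.

n9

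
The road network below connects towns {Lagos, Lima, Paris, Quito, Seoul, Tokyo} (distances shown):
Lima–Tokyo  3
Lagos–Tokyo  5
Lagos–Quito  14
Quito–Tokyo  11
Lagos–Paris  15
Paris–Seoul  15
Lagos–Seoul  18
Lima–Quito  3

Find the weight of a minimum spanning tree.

41

Prim, starting at Paris.
Step 1: cheapest edge leaving the tree is Lagos–Paris (15); add Lagos.
Step 2: cheapest edge leaving the tree is Lagos–Tokyo (5); add Tokyo.
Step 3: cheapest edge leaving the tree is Lima–Tokyo (3); add Lima.
Step 4: cheapest edge leaving the tree is Lima–Quito (3); add Quito.
Step 5: cheapest edge leaving the tree is Paris–Seoul (15); add Seoul.
MST edges: Lagos–Paris, Lagos–Tokyo, Lima–Tokyo, Lima–Quito, Paris–Seoul; total weight 15+5+3+3+15 = 41.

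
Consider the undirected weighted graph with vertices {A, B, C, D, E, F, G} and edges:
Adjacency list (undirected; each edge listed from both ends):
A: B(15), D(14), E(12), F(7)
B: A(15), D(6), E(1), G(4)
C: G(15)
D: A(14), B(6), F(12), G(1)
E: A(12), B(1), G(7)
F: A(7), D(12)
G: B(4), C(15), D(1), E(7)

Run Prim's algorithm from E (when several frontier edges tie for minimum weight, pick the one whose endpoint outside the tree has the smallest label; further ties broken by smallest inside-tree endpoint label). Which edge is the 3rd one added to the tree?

Prim, starting at E.
Step 1: frontier [B-E 1, E-G 7, A-E 12] → take B-E (1); add B.
Step 2: frontier [B-G 4, B-D 6, A-B 15, E-G 7, A-E 12] → take B-G (4); add G.
Step 3: frontier [B-D 6, A-B 15, A-E 12, D-G 1, C-G 15] → take D-G (1); add D.
Step 4: frontier [A-B 15, D-F 12, A-D 14, A-E 12, C-G 15] → take A-E (12); add A.
Step 5: frontier [A-F 7, D-F 12, C-G 15] → take A-F (7); add F.
Step 6: frontier [C-G 15] → take C-G (15); add C.
The 3rd edge added is D-G.

D-G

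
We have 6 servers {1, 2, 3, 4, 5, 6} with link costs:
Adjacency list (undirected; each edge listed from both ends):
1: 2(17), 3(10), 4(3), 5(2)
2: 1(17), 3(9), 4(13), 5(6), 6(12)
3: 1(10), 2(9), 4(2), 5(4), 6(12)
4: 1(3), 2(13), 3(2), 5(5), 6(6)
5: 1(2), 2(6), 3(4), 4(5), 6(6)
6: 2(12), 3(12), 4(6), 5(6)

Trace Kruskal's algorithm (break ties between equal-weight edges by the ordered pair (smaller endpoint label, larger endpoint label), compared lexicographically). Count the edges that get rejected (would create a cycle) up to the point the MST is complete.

2

Sort edges by weight, then run Kruskal:
1 5 (2): add. Components now {1,5} {2} {3} {4} {6}
3 4 (2): add. Components now {1,5} {2} {3,4} {6}
1 4 (3): add. Components now {1,3,4,5} {2} {6}
3 5 (4): skip — 3 and 5 already connected.
4 5 (5): skip — 4 and 5 already connected.
2 5 (6): add. Components now {1,2,3,4,5} {6}
4 6 (6): add. Components now {1,2,3,4,5,6}
Edges rejected before the tree was complete: 2.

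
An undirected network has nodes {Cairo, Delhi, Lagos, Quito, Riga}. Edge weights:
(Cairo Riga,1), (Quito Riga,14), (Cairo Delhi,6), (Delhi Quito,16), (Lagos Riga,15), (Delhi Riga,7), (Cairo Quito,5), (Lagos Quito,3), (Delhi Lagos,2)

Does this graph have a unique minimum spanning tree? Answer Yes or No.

Sort edges by weight, then run Kruskal:
Cairo Riga (1): add. Components now {Quito} {Cairo,Riga} {Lagos} {Delhi}
Delhi Lagos (2): add. Components now {Quito} {Cairo,Riga} {Delhi,Lagos}
Lagos Quito (3): add. Components now {Delhi,Lagos,Quito} {Cairo,Riga}
Cairo Quito (5): add. Components now {Cairo,Delhi,Lagos,Quito,Riga}
Every non-tree edge has weight strictly greater than the heaviest edge on the tree path between its endpoints, so the MST is unique.

Yes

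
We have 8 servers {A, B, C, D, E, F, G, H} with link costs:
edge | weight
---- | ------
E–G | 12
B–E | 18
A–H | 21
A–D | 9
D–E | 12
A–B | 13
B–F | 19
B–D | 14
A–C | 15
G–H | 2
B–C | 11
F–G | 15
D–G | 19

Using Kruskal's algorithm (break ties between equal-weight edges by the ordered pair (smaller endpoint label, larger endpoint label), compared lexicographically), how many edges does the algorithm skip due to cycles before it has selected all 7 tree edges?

2

Kruskal: consider edges lightest-first.
G–H (2): add — endpoints in different components.
A–D (9): add — endpoints in different components.
B–C (11): add — endpoints in different components.
D–E (12): add — endpoints in different components.
E–G (12): add — endpoints in different components.
A–B (13): add — endpoints in different components.
B–D (14): skip — B and D already connected.
A–C (15): skip — A and C already connected.
F–G (15): add — endpoints in different components.
Edges rejected before the tree was complete: 2.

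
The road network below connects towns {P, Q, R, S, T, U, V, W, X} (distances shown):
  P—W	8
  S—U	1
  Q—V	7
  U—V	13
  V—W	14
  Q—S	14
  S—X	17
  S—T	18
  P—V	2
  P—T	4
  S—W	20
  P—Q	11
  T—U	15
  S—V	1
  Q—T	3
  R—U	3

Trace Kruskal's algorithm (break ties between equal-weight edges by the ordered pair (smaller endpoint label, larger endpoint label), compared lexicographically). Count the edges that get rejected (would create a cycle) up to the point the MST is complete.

Kruskal's algorithm — process edges by increasing weight (ties by edge label):
S—U (1): add — endpoints in different components.
S—V (1): add — endpoints in different components.
P—V (2): add — endpoints in different components.
Q—T (3): add — endpoints in different components.
R—U (3): add — endpoints in different components.
P—T (4): add — endpoints in different components.
Q—V (7): skip — V and Q already connected.
P—W (8): add — endpoints in different components.
P—Q (11): skip — Q and P already connected.
U—V (13): skip — U and V already connected.
Q—S (14): skip — Q and S already connected.
V—W (14): skip — V and W already connected.
T—U (15): skip — U and T already connected.
S—X (17): add — endpoints in different components.
Edges rejected before the tree was complete: 6.

6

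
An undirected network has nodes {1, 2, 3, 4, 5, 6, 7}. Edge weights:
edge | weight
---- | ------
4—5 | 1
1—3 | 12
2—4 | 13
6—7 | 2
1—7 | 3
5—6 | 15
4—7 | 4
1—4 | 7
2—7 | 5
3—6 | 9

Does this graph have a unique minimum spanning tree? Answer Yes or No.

Yes

Kruskal's algorithm — process edges by increasing weight (ties by edge label):
4—5 (1): add — endpoints in different components.
6—7 (2): add — endpoints in different components.
1—7 (3): add — endpoints in different components.
4—7 (4): add — endpoints in different components.
2—7 (5): add — endpoints in different components.
1—4 (7): skip — 1 and 4 already connected.
3—6 (9): add — endpoints in different components.
Every non-tree edge has weight strictly greater than the heaviest edge on the tree path between its endpoints, so the MST is unique.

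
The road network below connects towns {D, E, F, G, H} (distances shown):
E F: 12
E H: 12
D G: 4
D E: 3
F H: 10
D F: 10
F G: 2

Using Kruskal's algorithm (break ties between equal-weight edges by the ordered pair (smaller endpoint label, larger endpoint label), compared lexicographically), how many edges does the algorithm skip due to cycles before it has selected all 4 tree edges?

Sort edges by weight, then run Kruskal:
F G (2): add. Components now {D} {E} {F,G} {H}
D E (3): add. Components now {D,E} {F,G} {H}
D G (4): add. Components now {D,E,F,G} {H}
D F (10): skip — D and F already connected.
F H (10): add. Components now {D,E,F,G,H}
Edges rejected before the tree was complete: 1.

1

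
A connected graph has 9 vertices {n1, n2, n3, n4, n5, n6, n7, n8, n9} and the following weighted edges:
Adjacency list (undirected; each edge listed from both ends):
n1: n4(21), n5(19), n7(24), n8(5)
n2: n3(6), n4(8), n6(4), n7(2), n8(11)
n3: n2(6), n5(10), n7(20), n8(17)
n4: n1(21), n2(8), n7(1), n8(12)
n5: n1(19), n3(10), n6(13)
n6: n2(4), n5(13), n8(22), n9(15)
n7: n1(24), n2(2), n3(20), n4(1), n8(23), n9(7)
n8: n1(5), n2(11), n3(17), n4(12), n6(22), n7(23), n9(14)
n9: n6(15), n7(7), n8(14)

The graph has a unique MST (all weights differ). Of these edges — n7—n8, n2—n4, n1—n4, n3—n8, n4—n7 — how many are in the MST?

1

Kruskal: consider edges lightest-first.
n4—n7 (1): add — endpoints in different components.
n2—n7 (2): add — endpoints in different components.
n2—n6 (4): add — endpoints in different components.
n1—n8 (5): add — endpoints in different components.
n2—n3 (6): add — endpoints in different components.
n7—n9 (7): add — endpoints in different components.
n2—n4 (8): skip — n4 and n2 already connected.
n3—n5 (10): add — endpoints in different components.
n2—n8 (11): add — endpoints in different components.
MST edge set: {n4—n7, n2—n7, n2—n6, n1—n8, n2—n3, n7—n9, n3—n5, n2—n8}.
Of the listed edges, {n4—n7} are in the MST → 1.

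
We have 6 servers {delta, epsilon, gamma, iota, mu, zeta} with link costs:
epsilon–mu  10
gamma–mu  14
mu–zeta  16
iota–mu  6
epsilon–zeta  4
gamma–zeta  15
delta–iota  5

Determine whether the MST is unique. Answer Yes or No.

Sort edges by weight, then run Kruskal:
epsilon–zeta (4): add. Components now {iota} {mu} {delta} {gamma} {epsilon,zeta}
delta–iota (5): add. Components now {delta,iota} {mu} {gamma} {epsilon,zeta}
iota–mu (6): add. Components now {delta,iota,mu} {gamma} {epsilon,zeta}
epsilon–mu (10): add. Components now {delta,epsilon,iota,mu,zeta} {gamma}
gamma–mu (14): add. Components now {delta,epsilon,gamma,iota,mu,zeta}
Every non-tree edge has weight strictly greater than the heaviest edge on the tree path between its endpoints, so the MST is unique.

Yes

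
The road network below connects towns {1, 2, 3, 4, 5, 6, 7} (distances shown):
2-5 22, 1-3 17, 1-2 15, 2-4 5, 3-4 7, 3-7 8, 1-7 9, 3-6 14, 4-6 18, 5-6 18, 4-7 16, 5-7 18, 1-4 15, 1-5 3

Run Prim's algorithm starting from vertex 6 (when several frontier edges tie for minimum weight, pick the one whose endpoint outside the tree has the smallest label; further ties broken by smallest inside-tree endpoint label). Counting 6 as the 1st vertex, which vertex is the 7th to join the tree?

5

Prim's algorithm from 6:
Step 1: frontier [3-6 14, 4-6 18, 5-6 18] → take 3-6 (14); add 3.
Step 2: frontier [3-4 7, 3-7 8, 1-3 17, 4-6 18, 5-6 18] → take 3-4 (7); add 4.
Step 3: frontier [3-7 8, 1-3 17, 2-4 5, 1-4 15, 4-7 16, 5-6 18] → take 2-4 (5); add 2.
Step 4: frontier [1-2 15, 2-5 22, 3-7 8, 1-3 17, 1-4 15, 4-7 16, 5-6 18] → take 3-7 (8); add 7.
Step 5: frontier [1-2 15, 2-5 22, 1-3 17, 1-4 15, 5-6 18, 1-7 9, 5-7 18] → take 1-7 (9); add 1.
Step 6: frontier [1-5 3, 2-5 22, 5-6 18, 5-7 18] → take 1-5 (3); add 5.
Vertex order: 6, 3, 4, 2, 7, 1, 5. The 7th vertex is 5.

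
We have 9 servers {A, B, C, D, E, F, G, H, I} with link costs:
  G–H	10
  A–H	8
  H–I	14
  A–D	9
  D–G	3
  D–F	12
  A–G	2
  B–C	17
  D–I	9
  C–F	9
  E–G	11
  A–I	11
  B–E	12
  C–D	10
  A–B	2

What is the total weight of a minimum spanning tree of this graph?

Sort edges by weight, then run Kruskal:
A–B (2): add — endpoints in different components.
A–G (2): add — endpoints in different components.
D–G (3): add — endpoints in different components.
A–H (8): add — endpoints in different components.
A–D (9): skip — A and D already connected.
C–F (9): add — endpoints in different components.
D–I (9): add — endpoints in different components.
C–D (10): add — endpoints in different components.
G–H (10): skip — G and H already connected.
A–I (11): skip — A and I already connected.
E–G (11): add — endpoints in different components.
MST edges: A–B, A–G, D–G, A–H, C–F, D–I, C–D, E–G; total weight 2+2+3+8+9+9+10+11 = 54.

54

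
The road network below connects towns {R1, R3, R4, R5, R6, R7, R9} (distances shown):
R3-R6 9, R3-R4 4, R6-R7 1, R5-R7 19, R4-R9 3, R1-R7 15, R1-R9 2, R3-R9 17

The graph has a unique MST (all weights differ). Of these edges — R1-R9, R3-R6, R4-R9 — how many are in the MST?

3

Kruskal: consider edges lightest-first.
R6-R7 (1): add. Components now {R5} {R9} {R6,R7} {R1} {R4} {R3}
R1-R9 (2): add. Components now {R5} {R1,R9} {R6,R7} {R4} {R3}
R4-R9 (3): add. Components now {R5} {R1,R4,R9} {R6,R7} {R3}
R3-R4 (4): add. Components now {R5} {R1,R3,R4,R9} {R6,R7}
R3-R6 (9): add. Components now {R5} {R1,R3,R4,R6,R7,R9}
R1-R7 (15): skip — R7 and R1 already connected.
R3-R9 (17): skip — R9 and R3 already connected.
R5-R7 (19): add. Components now {R1,R3,R4,R5,R6,R7,R9}
MST edge set: {R6-R7, R1-R9, R4-R9, R3-R4, R3-R6, R5-R7}.
Of the listed edges, {R1-R9, R3-R6, R4-R9} are in the MST → 3.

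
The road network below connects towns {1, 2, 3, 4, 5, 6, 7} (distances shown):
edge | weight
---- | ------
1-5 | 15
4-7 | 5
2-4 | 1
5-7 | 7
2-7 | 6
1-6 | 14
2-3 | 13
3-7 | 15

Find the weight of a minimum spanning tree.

Prim, starting at 4.
Step 1: frontier [2-4 1, 4-7 5] → take 2-4 (1); add 2.
Step 2: frontier [2-7 6, 2-3 13, 4-7 5] → take 4-7 (5); add 7.
Step 3: frontier [2-3 13, 5-7 7, 3-7 15] → take 5-7 (7); add 5.
Step 4: frontier [2-3 13, 1-5 15, 3-7 15] → take 2-3 (13); add 3.
Step 5: frontier [1-5 15] → take 1-5 (15); add 1.
Step 6: frontier [1-6 14] → take 1-6 (14); add 6.
MST edges: 2-4, 4-7, 5-7, 2-3, 1-5, 1-6; total weight 1+5+7+13+15+14 = 55.

55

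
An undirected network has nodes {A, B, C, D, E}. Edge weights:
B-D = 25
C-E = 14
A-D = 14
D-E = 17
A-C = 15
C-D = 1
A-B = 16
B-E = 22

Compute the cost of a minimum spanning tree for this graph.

45

Kruskal: consider edges lightest-first.
C-D (1): add. Components now {A} {B} {C,D} {E}
A-D (14): add. Components now {A,C,D} {B} {E}
C-E (14): add. Components now {A,C,D,E} {B}
A-C (15): skip — A and C already connected.
A-B (16): add. Components now {A,B,C,D,E}
MST edges: C-D, A-D, C-E, A-B; total weight 1+14+14+16 = 45.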